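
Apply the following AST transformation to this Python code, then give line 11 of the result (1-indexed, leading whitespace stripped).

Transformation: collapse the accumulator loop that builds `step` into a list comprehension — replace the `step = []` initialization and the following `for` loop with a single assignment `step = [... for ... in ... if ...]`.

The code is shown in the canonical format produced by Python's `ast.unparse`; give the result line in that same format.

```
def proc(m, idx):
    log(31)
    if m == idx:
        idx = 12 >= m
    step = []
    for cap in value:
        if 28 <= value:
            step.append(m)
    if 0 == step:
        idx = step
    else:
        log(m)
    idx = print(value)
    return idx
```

Transformed code:
def proc(m, idx):
    log(31)
    if m == idx:
        idx = 12 >= m
    step = [m for cap in value if 28 <= value]
    if 0 == step:
        idx = step
    else:
        log(m)
    idx = print(value)
    return idx

return idx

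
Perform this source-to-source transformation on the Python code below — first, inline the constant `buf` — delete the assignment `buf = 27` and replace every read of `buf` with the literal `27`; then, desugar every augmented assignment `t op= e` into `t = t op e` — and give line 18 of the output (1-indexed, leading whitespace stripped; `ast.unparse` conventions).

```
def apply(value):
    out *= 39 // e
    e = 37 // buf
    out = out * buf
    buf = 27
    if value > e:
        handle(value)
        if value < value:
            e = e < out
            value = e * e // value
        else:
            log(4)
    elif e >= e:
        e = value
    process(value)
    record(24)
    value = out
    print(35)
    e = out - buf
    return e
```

Transformed code:
def apply(value):
    out = out * (39 // e)
    e = 37 // 27
    out = out * 27
    if value > e:
        handle(value)
        if value < value:
            e = e < out
            value = e * e // value
        else:
            log(4)
    elif e >= e:
        e = value
    process(value)
    record(24)
    value = out
    print(35)
    e = out - 27
    return e

e = out - 27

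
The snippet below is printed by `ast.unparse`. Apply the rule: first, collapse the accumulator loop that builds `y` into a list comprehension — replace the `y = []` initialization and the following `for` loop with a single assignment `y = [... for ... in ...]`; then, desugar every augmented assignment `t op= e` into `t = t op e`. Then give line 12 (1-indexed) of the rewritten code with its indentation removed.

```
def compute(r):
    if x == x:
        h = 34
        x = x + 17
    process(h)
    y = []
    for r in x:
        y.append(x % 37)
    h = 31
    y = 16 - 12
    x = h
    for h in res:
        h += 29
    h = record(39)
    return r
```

Transformed code:
def compute(r):
    if x == x:
        h = 34
        x = x + 17
    process(h)
    y = [x % 37 for r in x]
    h = 31
    y = 16 - 12
    x = h
    for h in res:
        h = h + 29
    h = record(39)
    return r

h = record(39)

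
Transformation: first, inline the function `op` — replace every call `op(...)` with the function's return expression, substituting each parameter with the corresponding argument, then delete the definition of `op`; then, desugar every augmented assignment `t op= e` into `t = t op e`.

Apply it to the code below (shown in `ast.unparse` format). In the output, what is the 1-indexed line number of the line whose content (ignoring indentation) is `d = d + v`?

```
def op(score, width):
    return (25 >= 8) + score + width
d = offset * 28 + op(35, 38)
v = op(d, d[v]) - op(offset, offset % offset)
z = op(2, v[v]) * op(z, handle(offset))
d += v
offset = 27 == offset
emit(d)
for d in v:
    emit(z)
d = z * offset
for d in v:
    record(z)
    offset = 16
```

Transformed code:
d = offset * 28 + ((25 >= 8) + 35 + 38)
v = (25 >= 8) + d + d[v] - ((25 >= 8) + offset + offset % offset)
z = ((25 >= 8) + 2 + v[v]) * ((25 >= 8) + z + handle(offset))
d = d + v
offset = 27 == offset
emit(d)
for d in v:
    emit(z)
d = z * offset
for d in v:
    record(z)
    offset = 16

4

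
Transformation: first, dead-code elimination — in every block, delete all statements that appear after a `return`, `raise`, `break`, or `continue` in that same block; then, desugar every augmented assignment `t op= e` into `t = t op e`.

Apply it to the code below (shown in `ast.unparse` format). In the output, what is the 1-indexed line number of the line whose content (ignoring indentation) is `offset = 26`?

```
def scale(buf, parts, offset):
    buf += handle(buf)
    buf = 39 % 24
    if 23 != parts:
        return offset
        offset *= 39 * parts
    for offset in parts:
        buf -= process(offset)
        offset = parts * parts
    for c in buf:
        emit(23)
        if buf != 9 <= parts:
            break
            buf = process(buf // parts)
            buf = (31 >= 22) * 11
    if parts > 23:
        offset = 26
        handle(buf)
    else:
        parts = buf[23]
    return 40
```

Transformed code:
def scale(buf, parts, offset):
    buf = buf + handle(buf)
    buf = 39 % 24
    if 23 != parts:
        return offset
    for offset in parts:
        buf = buf - process(offset)
        offset = parts * parts
    for c in buf:
        emit(23)
        if buf != 9 <= parts:
            break
    if parts > 23:
        offset = 26
        handle(buf)
    else:
        parts = buf[23]
    return 40

14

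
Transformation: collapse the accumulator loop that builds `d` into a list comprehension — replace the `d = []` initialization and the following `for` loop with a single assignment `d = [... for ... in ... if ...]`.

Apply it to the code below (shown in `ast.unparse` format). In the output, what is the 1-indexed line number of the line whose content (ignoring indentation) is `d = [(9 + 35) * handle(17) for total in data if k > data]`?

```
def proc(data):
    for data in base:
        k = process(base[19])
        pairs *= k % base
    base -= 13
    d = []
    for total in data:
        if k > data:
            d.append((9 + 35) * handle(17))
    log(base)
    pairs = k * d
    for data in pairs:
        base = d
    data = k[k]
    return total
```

Transformed code:
def proc(data):
    for data in base:
        k = process(base[19])
        pairs *= k % base
    base -= 13
    d = [(9 + 35) * handle(17) for total in data if k > data]
    log(base)
    pairs = k * d
    for data in pairs:
        base = d
    data = k[k]
    return total

6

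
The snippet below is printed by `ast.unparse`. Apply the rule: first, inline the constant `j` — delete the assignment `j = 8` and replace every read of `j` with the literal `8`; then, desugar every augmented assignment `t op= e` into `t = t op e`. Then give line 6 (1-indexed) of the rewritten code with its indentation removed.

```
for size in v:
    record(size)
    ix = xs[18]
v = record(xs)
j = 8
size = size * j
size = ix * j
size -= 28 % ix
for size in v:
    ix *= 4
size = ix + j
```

Transformed code:
for size in v:
    record(size)
    ix = xs[18]
v = record(xs)
size = size * 8
size = ix * 8
size = size - 28 % ix
for size in v:
    ix = ix * 4
size = ix + 8

size = ix * 8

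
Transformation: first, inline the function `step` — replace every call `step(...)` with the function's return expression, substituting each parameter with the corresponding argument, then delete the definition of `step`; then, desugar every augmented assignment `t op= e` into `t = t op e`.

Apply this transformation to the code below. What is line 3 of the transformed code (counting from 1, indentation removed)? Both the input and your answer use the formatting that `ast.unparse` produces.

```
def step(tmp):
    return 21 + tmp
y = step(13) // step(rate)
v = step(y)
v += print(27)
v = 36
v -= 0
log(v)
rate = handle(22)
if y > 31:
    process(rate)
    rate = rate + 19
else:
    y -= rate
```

v = v + print(27)

Transformed code:
y = (21 + 13) // (21 + rate)
v = 21 + y
v = v + print(27)
v = 36
v = v - 0
log(v)
rate = handle(22)
if y > 31:
    process(rate)
    rate = rate + 19
else:
    y = y - rate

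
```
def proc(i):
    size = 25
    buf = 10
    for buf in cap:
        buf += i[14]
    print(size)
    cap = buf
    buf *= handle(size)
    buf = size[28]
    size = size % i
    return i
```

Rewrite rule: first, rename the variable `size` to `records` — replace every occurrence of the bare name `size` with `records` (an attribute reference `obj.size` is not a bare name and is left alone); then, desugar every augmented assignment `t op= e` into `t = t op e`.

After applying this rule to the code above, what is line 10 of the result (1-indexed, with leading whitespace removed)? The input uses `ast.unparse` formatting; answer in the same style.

Transformed code:
def proc(i):
    records = 25
    buf = 10
    for buf in cap:
        buf = buf + i[14]
    print(records)
    cap = buf
    buf = buf * handle(records)
    buf = records[28]
    records = records % i
    return i

records = records % i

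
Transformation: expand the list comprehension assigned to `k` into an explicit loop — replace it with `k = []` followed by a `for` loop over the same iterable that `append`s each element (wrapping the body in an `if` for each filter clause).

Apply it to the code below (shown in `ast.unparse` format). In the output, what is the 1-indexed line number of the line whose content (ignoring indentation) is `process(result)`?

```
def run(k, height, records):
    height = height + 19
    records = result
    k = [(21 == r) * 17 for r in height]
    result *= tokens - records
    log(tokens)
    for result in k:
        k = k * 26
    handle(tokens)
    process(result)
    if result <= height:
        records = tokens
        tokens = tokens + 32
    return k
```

12

Transformed code:
def run(k, height, records):
    height = height + 19
    records = result
    k = []
    for r in height:
        k.append((21 == r) * 17)
    result *= tokens - records
    log(tokens)
    for result in k:
        k = k * 26
    handle(tokens)
    process(result)
    if result <= height:
        records = tokens
        tokens = tokens + 32
    return k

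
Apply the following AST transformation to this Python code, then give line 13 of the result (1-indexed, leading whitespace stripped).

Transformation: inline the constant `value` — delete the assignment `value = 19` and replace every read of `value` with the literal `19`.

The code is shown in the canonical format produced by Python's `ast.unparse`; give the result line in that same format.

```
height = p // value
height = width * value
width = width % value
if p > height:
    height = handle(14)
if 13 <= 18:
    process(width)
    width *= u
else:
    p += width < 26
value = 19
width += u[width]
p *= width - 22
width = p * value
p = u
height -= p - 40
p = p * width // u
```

width = p * 19

Transformed code:
height = p // 19
height = width * 19
width = width % 19
if p > height:
    height = handle(14)
if 13 <= 18:
    process(width)
    width *= u
else:
    p += width < 26
width += u[width]
p *= width - 22
width = p * 19
p = u
height -= p - 40
p = p * width // u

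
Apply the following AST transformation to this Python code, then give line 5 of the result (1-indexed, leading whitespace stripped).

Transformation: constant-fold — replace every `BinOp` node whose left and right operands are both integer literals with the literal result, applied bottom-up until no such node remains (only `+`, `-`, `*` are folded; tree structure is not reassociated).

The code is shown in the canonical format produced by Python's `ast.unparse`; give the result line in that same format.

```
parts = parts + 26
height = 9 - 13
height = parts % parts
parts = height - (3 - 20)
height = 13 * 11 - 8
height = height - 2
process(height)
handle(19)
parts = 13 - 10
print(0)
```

height = 135

Transformed code:
parts = parts + 26
height = -4
height = parts % parts
parts = height - -17
height = 135
height = height - 2
process(height)
handle(19)
parts = 3
print(0)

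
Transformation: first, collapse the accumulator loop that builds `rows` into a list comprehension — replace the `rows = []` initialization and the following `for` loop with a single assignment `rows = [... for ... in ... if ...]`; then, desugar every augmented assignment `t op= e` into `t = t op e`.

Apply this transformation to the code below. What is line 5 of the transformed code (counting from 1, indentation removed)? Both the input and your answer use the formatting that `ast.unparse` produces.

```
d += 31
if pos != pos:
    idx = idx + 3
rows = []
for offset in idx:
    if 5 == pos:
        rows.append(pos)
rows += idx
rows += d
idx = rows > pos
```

Transformed code:
d = d + 31
if pos != pos:
    idx = idx + 3
rows = [pos for offset in idx if 5 == pos]
rows = rows + idx
rows = rows + d
idx = rows > pos

rows = rows + idx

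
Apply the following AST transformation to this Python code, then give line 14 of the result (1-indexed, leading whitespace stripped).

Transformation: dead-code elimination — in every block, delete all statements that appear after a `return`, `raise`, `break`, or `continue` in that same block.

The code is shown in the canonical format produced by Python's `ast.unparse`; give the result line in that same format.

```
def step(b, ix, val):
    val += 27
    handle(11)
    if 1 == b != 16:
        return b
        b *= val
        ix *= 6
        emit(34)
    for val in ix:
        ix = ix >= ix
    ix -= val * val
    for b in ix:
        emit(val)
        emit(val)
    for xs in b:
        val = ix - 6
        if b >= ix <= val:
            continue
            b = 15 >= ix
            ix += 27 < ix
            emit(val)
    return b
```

if b >= ix <= val:

Transformed code:
def step(b, ix, val):
    val += 27
    handle(11)
    if 1 == b != 16:
        return b
    for val in ix:
        ix = ix >= ix
    ix -= val * val
    for b in ix:
        emit(val)
        emit(val)
    for xs in b:
        val = ix - 6
        if b >= ix <= val:
            continue
    return b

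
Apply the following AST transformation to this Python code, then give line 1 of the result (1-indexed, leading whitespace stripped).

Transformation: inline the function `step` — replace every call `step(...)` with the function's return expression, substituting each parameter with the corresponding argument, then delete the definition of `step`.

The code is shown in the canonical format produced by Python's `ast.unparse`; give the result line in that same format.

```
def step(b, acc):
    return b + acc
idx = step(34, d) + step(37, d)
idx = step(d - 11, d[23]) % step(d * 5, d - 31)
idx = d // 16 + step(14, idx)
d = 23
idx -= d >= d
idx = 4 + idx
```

Transformed code:
idx = 34 + d + (37 + d)
idx = (d - 11 + d[23]) % (d * 5 + (d - 31))
idx = d // 16 + (14 + idx)
d = 23
idx -= d >= d
idx = 4 + idx

idx = 34 + d + (37 + d)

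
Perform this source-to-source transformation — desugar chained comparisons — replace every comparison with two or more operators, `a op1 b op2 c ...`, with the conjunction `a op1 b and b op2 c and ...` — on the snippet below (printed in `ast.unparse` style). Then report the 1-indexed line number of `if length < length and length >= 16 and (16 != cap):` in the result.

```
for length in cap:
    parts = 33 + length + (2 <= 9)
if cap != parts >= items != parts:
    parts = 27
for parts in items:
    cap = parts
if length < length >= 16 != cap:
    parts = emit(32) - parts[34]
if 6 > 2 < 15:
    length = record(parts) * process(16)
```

Transformed code:
for length in cap:
    parts = 33 + length + (2 <= 9)
if cap != parts and parts >= items and (items != parts):
    parts = 27
for parts in items:
    cap = parts
if length < length and length >= 16 and (16 != cap):
    parts = emit(32) - parts[34]
if 6 > 2 and 2 < 15:
    length = record(parts) * process(16)

7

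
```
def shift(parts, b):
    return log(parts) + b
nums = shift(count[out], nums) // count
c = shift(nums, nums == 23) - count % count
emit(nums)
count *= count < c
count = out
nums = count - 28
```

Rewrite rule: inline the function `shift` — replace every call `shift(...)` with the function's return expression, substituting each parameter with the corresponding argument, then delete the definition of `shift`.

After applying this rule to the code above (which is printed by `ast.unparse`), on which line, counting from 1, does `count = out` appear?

5

Transformed code:
nums = (log(count[out]) + nums) // count
c = log(nums) + (nums == 23) - count % count
emit(nums)
count *= count < c
count = out
nums = count - 28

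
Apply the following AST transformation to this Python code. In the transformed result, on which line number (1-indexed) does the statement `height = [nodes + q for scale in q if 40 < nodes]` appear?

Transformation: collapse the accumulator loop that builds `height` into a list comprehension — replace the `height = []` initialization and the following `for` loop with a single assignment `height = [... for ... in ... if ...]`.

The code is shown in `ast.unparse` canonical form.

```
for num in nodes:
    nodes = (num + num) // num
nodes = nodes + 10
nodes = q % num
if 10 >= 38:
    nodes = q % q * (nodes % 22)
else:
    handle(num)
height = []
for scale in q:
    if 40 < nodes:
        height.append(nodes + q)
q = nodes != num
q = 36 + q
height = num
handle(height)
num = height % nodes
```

9

Transformed code:
for num in nodes:
    nodes = (num + num) // num
nodes = nodes + 10
nodes = q % num
if 10 >= 38:
    nodes = q % q * (nodes % 22)
else:
    handle(num)
height = [nodes + q for scale in q if 40 < nodes]
q = nodes != num
q = 36 + q
height = num
handle(height)
num = height % nodes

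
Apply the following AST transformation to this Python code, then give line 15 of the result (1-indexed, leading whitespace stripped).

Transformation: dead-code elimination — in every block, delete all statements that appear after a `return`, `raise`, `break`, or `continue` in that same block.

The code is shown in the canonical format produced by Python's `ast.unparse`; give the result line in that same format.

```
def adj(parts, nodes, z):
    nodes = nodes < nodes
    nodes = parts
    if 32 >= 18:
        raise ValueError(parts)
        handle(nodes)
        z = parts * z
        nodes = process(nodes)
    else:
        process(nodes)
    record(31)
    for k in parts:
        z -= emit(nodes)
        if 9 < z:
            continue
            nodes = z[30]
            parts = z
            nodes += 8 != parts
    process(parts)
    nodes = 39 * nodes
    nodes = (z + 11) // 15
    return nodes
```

Transformed code:
def adj(parts, nodes, z):
    nodes = nodes < nodes
    nodes = parts
    if 32 >= 18:
        raise ValueError(parts)
    else:
        process(nodes)
    record(31)
    for k in parts:
        z -= emit(nodes)
        if 9 < z:
            continue
    process(parts)
    nodes = 39 * nodes
    nodes = (z + 11) // 15
    return nodes

nodes = (z + 11) // 15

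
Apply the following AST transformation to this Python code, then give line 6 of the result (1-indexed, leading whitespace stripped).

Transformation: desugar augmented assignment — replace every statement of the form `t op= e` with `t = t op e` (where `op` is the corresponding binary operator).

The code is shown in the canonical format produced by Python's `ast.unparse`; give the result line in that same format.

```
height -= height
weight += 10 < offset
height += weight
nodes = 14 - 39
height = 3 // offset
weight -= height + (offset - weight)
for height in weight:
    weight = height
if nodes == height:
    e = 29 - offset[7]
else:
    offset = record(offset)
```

weight = weight - (height + (offset - weight))

Transformed code:
height = height - height
weight = weight + (10 < offset)
height = height + weight
nodes = 14 - 39
height = 3 // offset
weight = weight - (height + (offset - weight))
for height in weight:
    weight = height
if nodes == height:
    e = 29 - offset[7]
else:
    offset = record(offset)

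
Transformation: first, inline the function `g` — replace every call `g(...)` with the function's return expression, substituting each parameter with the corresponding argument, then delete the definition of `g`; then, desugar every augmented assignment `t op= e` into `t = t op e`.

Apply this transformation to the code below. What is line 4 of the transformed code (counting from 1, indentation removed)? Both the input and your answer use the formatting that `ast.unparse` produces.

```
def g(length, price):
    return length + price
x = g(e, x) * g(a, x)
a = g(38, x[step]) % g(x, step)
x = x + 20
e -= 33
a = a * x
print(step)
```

Transformed code:
x = (e + x) * (a + x)
a = (38 + x[step]) % (x + step)
x = x + 20
e = e - 33
a = a * x
print(step)

e = e - 33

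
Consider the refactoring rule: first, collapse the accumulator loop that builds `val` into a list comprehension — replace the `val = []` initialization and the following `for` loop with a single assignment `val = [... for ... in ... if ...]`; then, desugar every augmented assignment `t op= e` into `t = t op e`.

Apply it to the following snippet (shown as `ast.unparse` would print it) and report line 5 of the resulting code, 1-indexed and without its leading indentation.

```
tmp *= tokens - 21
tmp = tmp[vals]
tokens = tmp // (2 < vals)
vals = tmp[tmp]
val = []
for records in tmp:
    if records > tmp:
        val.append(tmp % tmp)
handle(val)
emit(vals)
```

val = [tmp % tmp for records in tmp if records > tmp]

Transformed code:
tmp = tmp * (tokens - 21)
tmp = tmp[vals]
tokens = tmp // (2 < vals)
vals = tmp[tmp]
val = [tmp % tmp for records in tmp if records > tmp]
handle(val)
emit(vals)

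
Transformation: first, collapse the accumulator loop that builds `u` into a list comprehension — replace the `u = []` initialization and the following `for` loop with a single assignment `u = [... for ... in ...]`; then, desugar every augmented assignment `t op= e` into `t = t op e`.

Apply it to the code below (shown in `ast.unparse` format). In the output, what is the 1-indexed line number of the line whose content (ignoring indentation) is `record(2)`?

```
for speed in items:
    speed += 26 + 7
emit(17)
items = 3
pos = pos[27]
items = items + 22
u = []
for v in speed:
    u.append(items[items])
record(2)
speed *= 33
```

Transformed code:
for speed in items:
    speed = speed + (26 + 7)
emit(17)
items = 3
pos = pos[27]
items = items + 22
u = [items[items] for v in speed]
record(2)
speed = speed * 33

8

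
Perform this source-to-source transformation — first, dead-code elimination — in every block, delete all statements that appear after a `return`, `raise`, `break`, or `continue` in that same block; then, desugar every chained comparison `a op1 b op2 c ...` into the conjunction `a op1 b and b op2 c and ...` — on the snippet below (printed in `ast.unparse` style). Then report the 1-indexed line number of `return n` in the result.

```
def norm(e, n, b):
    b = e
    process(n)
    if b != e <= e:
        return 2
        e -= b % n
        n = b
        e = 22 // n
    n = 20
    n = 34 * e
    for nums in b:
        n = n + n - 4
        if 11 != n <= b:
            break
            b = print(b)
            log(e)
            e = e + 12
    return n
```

Transformed code:
def norm(e, n, b):
    b = e
    process(n)
    if b != e and e <= e:
        return 2
    n = 20
    n = 34 * e
    for nums in b:
        n = n + n - 4
        if 11 != n and n <= b:
            break
    return n

12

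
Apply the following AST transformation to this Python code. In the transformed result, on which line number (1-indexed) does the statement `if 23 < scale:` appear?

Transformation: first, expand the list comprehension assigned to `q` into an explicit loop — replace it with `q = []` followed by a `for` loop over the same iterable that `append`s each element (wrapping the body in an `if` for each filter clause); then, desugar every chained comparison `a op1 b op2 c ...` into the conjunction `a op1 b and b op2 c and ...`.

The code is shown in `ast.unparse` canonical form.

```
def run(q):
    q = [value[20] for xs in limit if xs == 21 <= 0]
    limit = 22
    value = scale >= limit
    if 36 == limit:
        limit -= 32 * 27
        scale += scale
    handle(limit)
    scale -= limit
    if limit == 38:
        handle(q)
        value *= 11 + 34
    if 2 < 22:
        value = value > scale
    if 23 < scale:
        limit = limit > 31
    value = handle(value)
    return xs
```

Transformed code:
def run(q):
    q = []
    for xs in limit:
        if xs == 21 and 21 <= 0:
            q.append(value[20])
    limit = 22
    value = scale >= limit
    if 36 == limit:
        limit -= 32 * 27
        scale += scale
    handle(limit)
    scale -= limit
    if limit == 38:
        handle(q)
        value *= 11 + 34
    if 2 < 22:
        value = value > scale
    if 23 < scale:
        limit = limit > 31
    value = handle(value)
    return xs

18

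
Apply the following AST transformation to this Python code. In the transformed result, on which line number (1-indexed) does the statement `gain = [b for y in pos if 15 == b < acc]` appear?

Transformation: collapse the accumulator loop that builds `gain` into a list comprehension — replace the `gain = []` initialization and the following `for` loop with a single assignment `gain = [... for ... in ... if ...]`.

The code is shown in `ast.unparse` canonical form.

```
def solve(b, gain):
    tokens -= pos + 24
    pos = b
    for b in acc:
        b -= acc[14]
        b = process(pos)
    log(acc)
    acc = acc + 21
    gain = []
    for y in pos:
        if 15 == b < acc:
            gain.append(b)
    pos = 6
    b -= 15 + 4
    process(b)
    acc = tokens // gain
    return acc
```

9

Transformed code:
def solve(b, gain):
    tokens -= pos + 24
    pos = b
    for b in acc:
        b -= acc[14]
        b = process(pos)
    log(acc)
    acc = acc + 21
    gain = [b for y in pos if 15 == b < acc]
    pos = 6
    b -= 15 + 4
    process(b)
    acc = tokens // gain
    return acc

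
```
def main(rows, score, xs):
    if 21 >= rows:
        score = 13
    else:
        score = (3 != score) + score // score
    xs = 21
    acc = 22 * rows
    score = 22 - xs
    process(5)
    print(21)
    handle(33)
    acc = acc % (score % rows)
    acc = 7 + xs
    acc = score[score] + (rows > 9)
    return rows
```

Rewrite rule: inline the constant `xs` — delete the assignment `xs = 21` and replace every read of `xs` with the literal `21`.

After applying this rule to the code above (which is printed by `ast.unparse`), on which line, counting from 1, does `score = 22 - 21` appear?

Transformed code:
def main(rows, score, xs):
    if 21 >= rows:
        score = 13
    else:
        score = (3 != score) + score // score
    acc = 22 * rows
    score = 22 - 21
    process(5)
    print(21)
    handle(33)
    acc = acc % (score % rows)
    acc = 7 + 21
    acc = score[score] + (rows > 9)
    return rows

7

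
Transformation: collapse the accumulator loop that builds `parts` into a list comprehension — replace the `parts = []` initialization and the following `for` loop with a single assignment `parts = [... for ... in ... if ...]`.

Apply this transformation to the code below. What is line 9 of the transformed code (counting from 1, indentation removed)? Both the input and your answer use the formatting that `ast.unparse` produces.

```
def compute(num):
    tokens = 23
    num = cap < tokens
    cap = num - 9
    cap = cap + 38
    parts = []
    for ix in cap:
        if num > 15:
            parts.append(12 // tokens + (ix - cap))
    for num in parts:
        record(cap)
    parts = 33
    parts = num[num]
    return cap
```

Transformed code:
def compute(num):
    tokens = 23
    num = cap < tokens
    cap = num - 9
    cap = cap + 38
    parts = [12 // tokens + (ix - cap) for ix in cap if num > 15]
    for num in parts:
        record(cap)
    parts = 33
    parts = num[num]
    return cap

parts = 33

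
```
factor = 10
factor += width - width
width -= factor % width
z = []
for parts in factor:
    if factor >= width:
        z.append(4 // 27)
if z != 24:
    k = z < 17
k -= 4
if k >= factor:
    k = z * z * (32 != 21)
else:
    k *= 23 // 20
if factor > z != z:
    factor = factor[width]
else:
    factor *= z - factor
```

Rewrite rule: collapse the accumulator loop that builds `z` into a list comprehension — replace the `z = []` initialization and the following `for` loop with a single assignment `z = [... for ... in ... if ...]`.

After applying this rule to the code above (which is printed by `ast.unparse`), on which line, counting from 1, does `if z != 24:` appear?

5

Transformed code:
factor = 10
factor += width - width
width -= factor % width
z = [4 // 27 for parts in factor if factor >= width]
if z != 24:
    k = z < 17
k -= 4
if k >= factor:
    k = z * z * (32 != 21)
else:
    k *= 23 // 20
if factor > z != z:
    factor = factor[width]
else:
    factor *= z - factor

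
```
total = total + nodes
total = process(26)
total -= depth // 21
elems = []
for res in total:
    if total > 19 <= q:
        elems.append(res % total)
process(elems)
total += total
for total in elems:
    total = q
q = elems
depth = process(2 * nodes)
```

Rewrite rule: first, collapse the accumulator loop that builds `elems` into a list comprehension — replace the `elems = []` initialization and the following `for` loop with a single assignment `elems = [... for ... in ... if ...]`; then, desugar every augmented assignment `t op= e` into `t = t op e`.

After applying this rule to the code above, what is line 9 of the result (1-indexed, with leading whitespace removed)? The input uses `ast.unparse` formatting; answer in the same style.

q = elems

Transformed code:
total = total + nodes
total = process(26)
total = total - depth // 21
elems = [res % total for res in total if total > 19 <= q]
process(elems)
total = total + total
for total in elems:
    total = q
q = elems
depth = process(2 * nodes)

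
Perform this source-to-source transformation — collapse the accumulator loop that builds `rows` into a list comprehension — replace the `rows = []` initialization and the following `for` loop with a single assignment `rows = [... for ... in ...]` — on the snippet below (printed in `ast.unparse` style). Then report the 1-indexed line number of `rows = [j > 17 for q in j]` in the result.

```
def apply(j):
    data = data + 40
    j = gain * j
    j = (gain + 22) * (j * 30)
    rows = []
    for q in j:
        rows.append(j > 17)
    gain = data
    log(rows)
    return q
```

5

Transformed code:
def apply(j):
    data = data + 40
    j = gain * j
    j = (gain + 22) * (j * 30)
    rows = [j > 17 for q in j]
    gain = data
    log(rows)
    return q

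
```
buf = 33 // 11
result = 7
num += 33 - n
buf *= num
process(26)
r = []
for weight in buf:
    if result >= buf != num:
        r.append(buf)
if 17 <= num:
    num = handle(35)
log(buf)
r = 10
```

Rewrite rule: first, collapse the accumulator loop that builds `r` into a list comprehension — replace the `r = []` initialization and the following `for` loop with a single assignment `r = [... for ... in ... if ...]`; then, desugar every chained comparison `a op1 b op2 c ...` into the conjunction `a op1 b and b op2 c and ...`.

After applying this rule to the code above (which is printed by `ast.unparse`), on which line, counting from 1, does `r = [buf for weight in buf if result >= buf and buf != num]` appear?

Transformed code:
buf = 33 // 11
result = 7
num += 33 - n
buf *= num
process(26)
r = [buf for weight in buf if result >= buf and buf != num]
if 17 <= num:
    num = handle(35)
log(buf)
r = 10

6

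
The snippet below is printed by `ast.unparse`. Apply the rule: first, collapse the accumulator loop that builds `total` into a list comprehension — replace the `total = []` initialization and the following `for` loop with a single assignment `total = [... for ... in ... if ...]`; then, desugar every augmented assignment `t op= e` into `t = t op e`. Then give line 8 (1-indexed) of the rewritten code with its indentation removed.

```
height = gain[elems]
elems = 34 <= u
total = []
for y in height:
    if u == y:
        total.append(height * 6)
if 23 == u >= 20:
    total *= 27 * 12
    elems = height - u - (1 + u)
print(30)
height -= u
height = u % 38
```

height = height - u

Transformed code:
height = gain[elems]
elems = 34 <= u
total = [height * 6 for y in height if u == y]
if 23 == u >= 20:
    total = total * (27 * 12)
    elems = height - u - (1 + u)
print(30)
height = height - u
height = u % 38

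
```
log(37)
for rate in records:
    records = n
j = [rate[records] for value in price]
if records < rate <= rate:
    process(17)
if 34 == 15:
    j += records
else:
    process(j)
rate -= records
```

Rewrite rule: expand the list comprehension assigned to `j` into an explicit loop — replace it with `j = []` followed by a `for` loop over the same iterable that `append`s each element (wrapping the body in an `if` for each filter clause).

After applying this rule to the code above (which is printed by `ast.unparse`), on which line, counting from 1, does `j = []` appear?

4

Transformed code:
log(37)
for rate in records:
    records = n
j = []
for value in price:
    j.append(rate[records])
if records < rate <= rate:
    process(17)
if 34 == 15:
    j += records
else:
    process(j)
rate -= records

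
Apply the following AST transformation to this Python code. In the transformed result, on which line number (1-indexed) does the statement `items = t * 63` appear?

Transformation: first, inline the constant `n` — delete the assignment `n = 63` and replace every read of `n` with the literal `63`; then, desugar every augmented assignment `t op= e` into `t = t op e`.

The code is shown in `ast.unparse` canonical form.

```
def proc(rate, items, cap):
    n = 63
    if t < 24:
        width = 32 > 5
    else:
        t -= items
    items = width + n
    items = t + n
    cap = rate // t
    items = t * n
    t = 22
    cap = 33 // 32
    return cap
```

Transformed code:
def proc(rate, items, cap):
    if t < 24:
        width = 32 > 5
    else:
        t = t - items
    items = width + 63
    items = t + 63
    cap = rate // t
    items = t * 63
    t = 22
    cap = 33 // 32
    return cap

9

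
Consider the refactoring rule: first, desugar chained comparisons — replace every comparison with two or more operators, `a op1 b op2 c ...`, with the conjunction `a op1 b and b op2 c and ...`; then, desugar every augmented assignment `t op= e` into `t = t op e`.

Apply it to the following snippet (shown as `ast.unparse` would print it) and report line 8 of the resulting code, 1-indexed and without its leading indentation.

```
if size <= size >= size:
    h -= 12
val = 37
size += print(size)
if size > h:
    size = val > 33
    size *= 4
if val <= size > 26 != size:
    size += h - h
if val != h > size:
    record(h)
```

if val <= size and size > 26 and (26 != size):

Transformed code:
if size <= size and size >= size:
    h = h - 12
val = 37
size = size + print(size)
if size > h:
    size = val > 33
    size = size * 4
if val <= size and size > 26 and (26 != size):
    size = size + (h - h)
if val != h and h > size:
    record(h)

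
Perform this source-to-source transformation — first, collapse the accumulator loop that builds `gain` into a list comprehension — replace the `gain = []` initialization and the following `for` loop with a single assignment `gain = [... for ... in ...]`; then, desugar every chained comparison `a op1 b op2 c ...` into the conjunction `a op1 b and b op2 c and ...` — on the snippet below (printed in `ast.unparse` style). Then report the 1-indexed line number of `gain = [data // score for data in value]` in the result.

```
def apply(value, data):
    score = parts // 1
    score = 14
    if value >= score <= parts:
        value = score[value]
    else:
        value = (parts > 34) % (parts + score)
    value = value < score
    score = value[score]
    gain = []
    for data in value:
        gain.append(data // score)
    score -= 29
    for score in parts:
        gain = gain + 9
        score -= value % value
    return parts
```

10

Transformed code:
def apply(value, data):
    score = parts // 1
    score = 14
    if value >= score and score <= parts:
        value = score[value]
    else:
        value = (parts > 34) % (parts + score)
    value = value < score
    score = value[score]
    gain = [data // score for data in value]
    score -= 29
    for score in parts:
        gain = gain + 9
        score -= value % value
    return parts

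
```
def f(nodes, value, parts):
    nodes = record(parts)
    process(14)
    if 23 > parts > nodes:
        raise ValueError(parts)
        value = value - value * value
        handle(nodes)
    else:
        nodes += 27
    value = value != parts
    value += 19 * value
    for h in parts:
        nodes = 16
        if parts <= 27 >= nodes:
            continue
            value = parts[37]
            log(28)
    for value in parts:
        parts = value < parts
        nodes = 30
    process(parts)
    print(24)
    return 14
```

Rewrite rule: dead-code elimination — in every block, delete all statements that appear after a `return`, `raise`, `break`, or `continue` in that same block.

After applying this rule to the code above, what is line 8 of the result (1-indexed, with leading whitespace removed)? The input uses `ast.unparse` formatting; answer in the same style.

Transformed code:
def f(nodes, value, parts):
    nodes = record(parts)
    process(14)
    if 23 > parts > nodes:
        raise ValueError(parts)
    else:
        nodes += 27
    value = value != parts
    value += 19 * value
    for h in parts:
        nodes = 16
        if parts <= 27 >= nodes:
            continue
    for value in parts:
        parts = value < parts
        nodes = 30
    process(parts)
    print(24)
    return 14

value = value != parts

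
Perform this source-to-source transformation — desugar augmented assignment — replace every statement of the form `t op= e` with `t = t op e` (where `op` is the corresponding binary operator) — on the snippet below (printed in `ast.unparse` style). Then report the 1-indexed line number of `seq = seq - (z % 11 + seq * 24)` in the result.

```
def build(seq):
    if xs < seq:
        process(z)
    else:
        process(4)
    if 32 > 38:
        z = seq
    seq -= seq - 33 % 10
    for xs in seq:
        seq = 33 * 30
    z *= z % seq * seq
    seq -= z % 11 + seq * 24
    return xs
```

12

Transformed code:
def build(seq):
    if xs < seq:
        process(z)
    else:
        process(4)
    if 32 > 38:
        z = seq
    seq = seq - (seq - 33 % 10)
    for xs in seq:
        seq = 33 * 30
    z = z * (z % seq * seq)
    seq = seq - (z % 11 + seq * 24)
    return xs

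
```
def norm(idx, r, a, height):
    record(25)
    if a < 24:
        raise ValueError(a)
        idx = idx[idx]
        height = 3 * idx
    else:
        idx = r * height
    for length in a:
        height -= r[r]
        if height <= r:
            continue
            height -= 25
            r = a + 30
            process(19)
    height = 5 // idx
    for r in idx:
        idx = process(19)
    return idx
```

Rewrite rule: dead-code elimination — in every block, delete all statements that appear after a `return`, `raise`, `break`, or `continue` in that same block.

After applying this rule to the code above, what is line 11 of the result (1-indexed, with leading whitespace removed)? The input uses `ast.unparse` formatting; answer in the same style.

height = 5 // idx

Transformed code:
def norm(idx, r, a, height):
    record(25)
    if a < 24:
        raise ValueError(a)
    else:
        idx = r * height
    for length in a:
        height -= r[r]
        if height <= r:
            continue
    height = 5 // idx
    for r in idx:
        idx = process(19)
    return idx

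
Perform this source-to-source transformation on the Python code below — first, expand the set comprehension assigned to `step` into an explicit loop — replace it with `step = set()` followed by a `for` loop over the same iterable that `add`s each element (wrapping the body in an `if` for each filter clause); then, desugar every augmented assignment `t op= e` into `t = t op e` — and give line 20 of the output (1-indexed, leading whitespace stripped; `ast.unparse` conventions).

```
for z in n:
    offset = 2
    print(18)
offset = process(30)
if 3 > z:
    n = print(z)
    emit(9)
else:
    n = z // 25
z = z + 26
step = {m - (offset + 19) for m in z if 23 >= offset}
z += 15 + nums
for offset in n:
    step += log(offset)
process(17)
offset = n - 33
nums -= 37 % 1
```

nums = nums - 37 % 1

Transformed code:
for z in n:
    offset = 2
    print(18)
offset = process(30)
if 3 > z:
    n = print(z)
    emit(9)
else:
    n = z // 25
z = z + 26
step = set()
for m in z:
    if 23 >= offset:
        step.add(m - (offset + 19))
z = z + (15 + nums)
for offset in n:
    step = step + log(offset)
process(17)
offset = n - 33
nums = nums - 37 % 1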